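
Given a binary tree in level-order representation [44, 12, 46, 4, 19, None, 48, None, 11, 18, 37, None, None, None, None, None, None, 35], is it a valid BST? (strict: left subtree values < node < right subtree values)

Level-order array: [44, 12, 46, 4, 19, None, 48, None, 11, 18, 37, None, None, None, None, None, None, 35]
Validate using subtree bounds (lo, hi): at each node, require lo < value < hi,
then recurse left with hi=value and right with lo=value.
Preorder trace (stopping at first violation):
  at node 44 with bounds (-inf, +inf): OK
  at node 12 with bounds (-inf, 44): OK
  at node 4 with bounds (-inf, 12): OK
  at node 11 with bounds (4, 12): OK
  at node 19 with bounds (12, 44): OK
  at node 18 with bounds (12, 19): OK
  at node 37 with bounds (19, 44): OK
  at node 35 with bounds (19, 37): OK
  at node 46 with bounds (44, +inf): OK
  at node 48 with bounds (46, +inf): OK
No violation found at any node.
Result: Valid BST


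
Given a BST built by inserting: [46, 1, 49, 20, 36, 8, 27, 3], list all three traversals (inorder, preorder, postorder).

Tree insertion order: [46, 1, 49, 20, 36, 8, 27, 3]
Tree (level-order array): [46, 1, 49, None, 20, None, None, 8, 36, 3, None, 27]
Inorder (L, root, R): [1, 3, 8, 20, 27, 36, 46, 49]
Preorder (root, L, R): [46, 1, 20, 8, 3, 36, 27, 49]
Postorder (L, R, root): [3, 8, 27, 36, 20, 1, 49, 46]


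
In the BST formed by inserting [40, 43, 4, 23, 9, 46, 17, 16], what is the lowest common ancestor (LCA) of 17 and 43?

Tree insertion order: [40, 43, 4, 23, 9, 46, 17, 16]
Tree (level-order array): [40, 4, 43, None, 23, None, 46, 9, None, None, None, None, 17, 16]
In a BST, the LCA of p=17, q=43 is the first node v on the
root-to-leaf path with p <= v <= q (go left if both < v, right if both > v).
Walk from root:
  at 40: 17 <= 40 <= 43, this is the LCA
LCA = 40


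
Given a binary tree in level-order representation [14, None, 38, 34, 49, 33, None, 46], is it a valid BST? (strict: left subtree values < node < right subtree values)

Level-order array: [14, None, 38, 34, 49, 33, None, 46]
Validate using subtree bounds (lo, hi): at each node, require lo < value < hi,
then recurse left with hi=value and right with lo=value.
Preorder trace (stopping at first violation):
  at node 14 with bounds (-inf, +inf): OK
  at node 38 with bounds (14, +inf): OK
  at node 34 with bounds (14, 38): OK
  at node 33 with bounds (14, 34): OK
  at node 49 with bounds (38, +inf): OK
  at node 46 with bounds (38, 49): OK
No violation found at any node.
Result: Valid BST


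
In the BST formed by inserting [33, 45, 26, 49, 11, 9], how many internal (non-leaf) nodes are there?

Tree built from: [33, 45, 26, 49, 11, 9]
Tree (level-order array): [33, 26, 45, 11, None, None, 49, 9]
Rule: An internal node has at least one child.
Per-node child counts:
  node 33: 2 child(ren)
  node 26: 1 child(ren)
  node 11: 1 child(ren)
  node 9: 0 child(ren)
  node 45: 1 child(ren)
  node 49: 0 child(ren)
Matching nodes: [33, 26, 11, 45]
Count of internal (non-leaf) nodes: 4


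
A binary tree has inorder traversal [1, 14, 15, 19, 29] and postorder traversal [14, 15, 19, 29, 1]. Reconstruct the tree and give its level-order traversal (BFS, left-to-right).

Inorder:   [1, 14, 15, 19, 29]
Postorder: [14, 15, 19, 29, 1]
Algorithm: postorder visits root last, so walk postorder right-to-left;
each value is the root of the current inorder slice — split it at that
value, recurse on the right subtree first, then the left.
Recursive splits:
  root=1; inorder splits into left=[], right=[14, 15, 19, 29]
  root=29; inorder splits into left=[14, 15, 19], right=[]
  root=19; inorder splits into left=[14, 15], right=[]
  root=15; inorder splits into left=[14], right=[]
  root=14; inorder splits into left=[], right=[]
Reconstructed level-order: [1, 29, 19, 15, 14]


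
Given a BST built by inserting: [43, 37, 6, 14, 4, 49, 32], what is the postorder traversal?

Tree insertion order: [43, 37, 6, 14, 4, 49, 32]
Tree (level-order array): [43, 37, 49, 6, None, None, None, 4, 14, None, None, None, 32]
Postorder traversal: [4, 32, 14, 6, 37, 49, 43]


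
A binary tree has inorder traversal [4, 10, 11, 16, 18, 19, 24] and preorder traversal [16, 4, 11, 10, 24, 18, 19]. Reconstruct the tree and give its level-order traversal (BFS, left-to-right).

Inorder:  [4, 10, 11, 16, 18, 19, 24]
Preorder: [16, 4, 11, 10, 24, 18, 19]
Algorithm: preorder visits root first, so consume preorder in order;
for each root, split the current inorder slice at that value into
left-subtree inorder and right-subtree inorder, then recurse.
Recursive splits:
  root=16; inorder splits into left=[4, 10, 11], right=[18, 19, 24]
  root=4; inorder splits into left=[], right=[10, 11]
  root=11; inorder splits into left=[10], right=[]
  root=10; inorder splits into left=[], right=[]
  root=24; inorder splits into left=[18, 19], right=[]
  root=18; inorder splits into left=[], right=[19]
  root=19; inorder splits into left=[], right=[]
Reconstructed level-order: [16, 4, 24, 11, 18, 10, 19]


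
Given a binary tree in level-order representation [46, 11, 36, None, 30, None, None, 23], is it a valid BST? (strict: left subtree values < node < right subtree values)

Level-order array: [46, 11, 36, None, 30, None, None, 23]
Validate using subtree bounds (lo, hi): at each node, require lo < value < hi,
then recurse left with hi=value and right with lo=value.
Preorder trace (stopping at first violation):
  at node 46 with bounds (-inf, +inf): OK
  at node 11 with bounds (-inf, 46): OK
  at node 30 with bounds (11, 46): OK
  at node 23 with bounds (11, 30): OK
  at node 36 with bounds (46, +inf): VIOLATION
Node 36 violates its bound: not (46 < 36 < +inf).
Result: Not a valid BST


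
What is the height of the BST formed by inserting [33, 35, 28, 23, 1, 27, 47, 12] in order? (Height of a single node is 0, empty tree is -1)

Insertion order: [33, 35, 28, 23, 1, 27, 47, 12]
Tree (level-order array): [33, 28, 35, 23, None, None, 47, 1, 27, None, None, None, 12]
Compute height bottom-up (empty subtree = -1):
  height(12) = 1 + max(-1, -1) = 0
  height(1) = 1 + max(-1, 0) = 1
  height(27) = 1 + max(-1, -1) = 0
  height(23) = 1 + max(1, 0) = 2
  height(28) = 1 + max(2, -1) = 3
  height(47) = 1 + max(-1, -1) = 0
  height(35) = 1 + max(-1, 0) = 1
  height(33) = 1 + max(3, 1) = 4
Height = 4


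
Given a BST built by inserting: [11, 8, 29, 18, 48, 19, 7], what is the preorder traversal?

Tree insertion order: [11, 8, 29, 18, 48, 19, 7]
Tree (level-order array): [11, 8, 29, 7, None, 18, 48, None, None, None, 19]
Preorder traversal: [11, 8, 7, 29, 18, 19, 48]


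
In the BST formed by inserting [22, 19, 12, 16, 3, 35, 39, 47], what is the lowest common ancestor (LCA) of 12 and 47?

Tree insertion order: [22, 19, 12, 16, 3, 35, 39, 47]
Tree (level-order array): [22, 19, 35, 12, None, None, 39, 3, 16, None, 47]
In a BST, the LCA of p=12, q=47 is the first node v on the
root-to-leaf path with p <= v <= q (go left if both < v, right if both > v).
Walk from root:
  at 22: 12 <= 22 <= 47, this is the LCA
LCA = 22


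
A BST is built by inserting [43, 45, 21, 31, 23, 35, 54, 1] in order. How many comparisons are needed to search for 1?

Search path for 1: 43 -> 21 -> 1
Found: True
Comparisons: 3


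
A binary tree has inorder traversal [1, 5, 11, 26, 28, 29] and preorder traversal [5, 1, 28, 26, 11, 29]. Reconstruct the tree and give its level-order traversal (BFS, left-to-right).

Inorder:  [1, 5, 11, 26, 28, 29]
Preorder: [5, 1, 28, 26, 11, 29]
Algorithm: preorder visits root first, so consume preorder in order;
for each root, split the current inorder slice at that value into
left-subtree inorder and right-subtree inorder, then recurse.
Recursive splits:
  root=5; inorder splits into left=[1], right=[11, 26, 28, 29]
  root=1; inorder splits into left=[], right=[]
  root=28; inorder splits into left=[11, 26], right=[29]
  root=26; inorder splits into left=[11], right=[]
  root=11; inorder splits into left=[], right=[]
  root=29; inorder splits into left=[], right=[]
Reconstructed level-order: [5, 1, 28, 26, 29, 11]


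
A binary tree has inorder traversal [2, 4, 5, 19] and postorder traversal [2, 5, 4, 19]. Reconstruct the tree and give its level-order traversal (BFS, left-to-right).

Inorder:   [2, 4, 5, 19]
Postorder: [2, 5, 4, 19]
Algorithm: postorder visits root last, so walk postorder right-to-left;
each value is the root of the current inorder slice — split it at that
value, recurse on the right subtree first, then the left.
Recursive splits:
  root=19; inorder splits into left=[2, 4, 5], right=[]
  root=4; inorder splits into left=[2], right=[5]
  root=5; inorder splits into left=[], right=[]
  root=2; inorder splits into left=[], right=[]
Reconstructed level-order: [19, 4, 2, 5]


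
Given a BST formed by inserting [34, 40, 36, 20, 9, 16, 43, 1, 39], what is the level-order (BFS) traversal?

Tree insertion order: [34, 40, 36, 20, 9, 16, 43, 1, 39]
Tree (level-order array): [34, 20, 40, 9, None, 36, 43, 1, 16, None, 39]
BFS from the root, enqueuing left then right child of each popped node:
  queue [34] -> pop 34, enqueue [20, 40], visited so far: [34]
  queue [20, 40] -> pop 20, enqueue [9], visited so far: [34, 20]
  queue [40, 9] -> pop 40, enqueue [36, 43], visited so far: [34, 20, 40]
  queue [9, 36, 43] -> pop 9, enqueue [1, 16], visited so far: [34, 20, 40, 9]
  queue [36, 43, 1, 16] -> pop 36, enqueue [39], visited so far: [34, 20, 40, 9, 36]
  queue [43, 1, 16, 39] -> pop 43, enqueue [none], visited so far: [34, 20, 40, 9, 36, 43]
  queue [1, 16, 39] -> pop 1, enqueue [none], visited so far: [34, 20, 40, 9, 36, 43, 1]
  queue [16, 39] -> pop 16, enqueue [none], visited so far: [34, 20, 40, 9, 36, 43, 1, 16]
  queue [39] -> pop 39, enqueue [none], visited so far: [34, 20, 40, 9, 36, 43, 1, 16, 39]
Result: [34, 20, 40, 9, 36, 43, 1, 16, 39]


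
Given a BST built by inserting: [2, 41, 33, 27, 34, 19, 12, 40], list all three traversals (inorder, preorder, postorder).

Tree insertion order: [2, 41, 33, 27, 34, 19, 12, 40]
Tree (level-order array): [2, None, 41, 33, None, 27, 34, 19, None, None, 40, 12]
Inorder (L, root, R): [2, 12, 19, 27, 33, 34, 40, 41]
Preorder (root, L, R): [2, 41, 33, 27, 19, 12, 34, 40]
Postorder (L, R, root): [12, 19, 27, 40, 34, 33, 41, 2]


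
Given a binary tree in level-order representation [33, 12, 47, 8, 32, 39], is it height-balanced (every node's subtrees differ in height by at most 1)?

Tree (level-order array): [33, 12, 47, 8, 32, 39]
Definition: a tree is height-balanced if, at every node, |h(left) - h(right)| <= 1 (empty subtree has height -1).
Bottom-up per-node check:
  node 8: h_left=-1, h_right=-1, diff=0 [OK], height=0
  node 32: h_left=-1, h_right=-1, diff=0 [OK], height=0
  node 12: h_left=0, h_right=0, diff=0 [OK], height=1
  node 39: h_left=-1, h_right=-1, diff=0 [OK], height=0
  node 47: h_left=0, h_right=-1, diff=1 [OK], height=1
  node 33: h_left=1, h_right=1, diff=0 [OK], height=2
All nodes satisfy the balance condition.
Result: Balanced


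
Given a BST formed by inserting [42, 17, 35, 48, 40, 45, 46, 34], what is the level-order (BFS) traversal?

Tree insertion order: [42, 17, 35, 48, 40, 45, 46, 34]
Tree (level-order array): [42, 17, 48, None, 35, 45, None, 34, 40, None, 46]
BFS from the root, enqueuing left then right child of each popped node:
  queue [42] -> pop 42, enqueue [17, 48], visited so far: [42]
  queue [17, 48] -> pop 17, enqueue [35], visited so far: [42, 17]
  queue [48, 35] -> pop 48, enqueue [45], visited so far: [42, 17, 48]
  queue [35, 45] -> pop 35, enqueue [34, 40], visited so far: [42, 17, 48, 35]
  queue [45, 34, 40] -> pop 45, enqueue [46], visited so far: [42, 17, 48, 35, 45]
  queue [34, 40, 46] -> pop 34, enqueue [none], visited so far: [42, 17, 48, 35, 45, 34]
  queue [40, 46] -> pop 40, enqueue [none], visited so far: [42, 17, 48, 35, 45, 34, 40]
  queue [46] -> pop 46, enqueue [none], visited so far: [42, 17, 48, 35, 45, 34, 40, 46]
Result: [42, 17, 48, 35, 45, 34, 40, 46]


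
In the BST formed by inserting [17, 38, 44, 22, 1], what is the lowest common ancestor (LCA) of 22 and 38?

Tree insertion order: [17, 38, 44, 22, 1]
Tree (level-order array): [17, 1, 38, None, None, 22, 44]
In a BST, the LCA of p=22, q=38 is the first node v on the
root-to-leaf path with p <= v <= q (go left if both < v, right if both > v).
Walk from root:
  at 17: both 22 and 38 > 17, go right
  at 38: 22 <= 38 <= 38, this is the LCA
LCA = 38


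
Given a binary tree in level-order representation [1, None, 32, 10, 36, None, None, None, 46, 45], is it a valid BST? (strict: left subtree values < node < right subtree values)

Level-order array: [1, None, 32, 10, 36, None, None, None, 46, 45]
Validate using subtree bounds (lo, hi): at each node, require lo < value < hi,
then recurse left with hi=value and right with lo=value.
Preorder trace (stopping at first violation):
  at node 1 with bounds (-inf, +inf): OK
  at node 32 with bounds (1, +inf): OK
  at node 10 with bounds (1, 32): OK
  at node 36 with bounds (32, +inf): OK
  at node 46 with bounds (36, +inf): OK
  at node 45 with bounds (36, 46): OK
No violation found at any node.
Result: Valid BST


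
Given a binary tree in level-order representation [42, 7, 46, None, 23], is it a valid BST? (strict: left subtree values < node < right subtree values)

Level-order array: [42, 7, 46, None, 23]
Validate using subtree bounds (lo, hi): at each node, require lo < value < hi,
then recurse left with hi=value and right with lo=value.
Preorder trace (stopping at first violation):
  at node 42 with bounds (-inf, +inf): OK
  at node 7 with bounds (-inf, 42): OK
  at node 23 with bounds (7, 42): OK
  at node 46 with bounds (42, +inf): OK
No violation found at any node.
Result: Valid BST


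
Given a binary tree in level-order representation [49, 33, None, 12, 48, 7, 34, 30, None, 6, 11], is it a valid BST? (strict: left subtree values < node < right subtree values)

Level-order array: [49, 33, None, 12, 48, 7, 34, 30, None, 6, 11]
Validate using subtree bounds (lo, hi): at each node, require lo < value < hi,
then recurse left with hi=value and right with lo=value.
Preorder trace (stopping at first violation):
  at node 49 with bounds (-inf, +inf): OK
  at node 33 with bounds (-inf, 49): OK
  at node 12 with bounds (-inf, 33): OK
  at node 7 with bounds (-inf, 12): OK
  at node 6 with bounds (-inf, 7): OK
  at node 11 with bounds (7, 12): OK
  at node 34 with bounds (12, 33): VIOLATION
Node 34 violates its bound: not (12 < 34 < 33).
Result: Not a valid BST


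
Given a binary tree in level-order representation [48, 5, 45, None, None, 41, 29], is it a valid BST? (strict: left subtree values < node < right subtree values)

Level-order array: [48, 5, 45, None, None, 41, 29]
Validate using subtree bounds (lo, hi): at each node, require lo < value < hi,
then recurse left with hi=value and right with lo=value.
Preorder trace (stopping at first violation):
  at node 48 with bounds (-inf, +inf): OK
  at node 5 with bounds (-inf, 48): OK
  at node 45 with bounds (48, +inf): VIOLATION
Node 45 violates its bound: not (48 < 45 < +inf).
Result: Not a valid BST


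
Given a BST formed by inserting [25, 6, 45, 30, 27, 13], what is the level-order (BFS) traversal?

Tree insertion order: [25, 6, 45, 30, 27, 13]
Tree (level-order array): [25, 6, 45, None, 13, 30, None, None, None, 27]
BFS from the root, enqueuing left then right child of each popped node:
  queue [25] -> pop 25, enqueue [6, 45], visited so far: [25]
  queue [6, 45] -> pop 6, enqueue [13], visited so far: [25, 6]
  queue [45, 13] -> pop 45, enqueue [30], visited so far: [25, 6, 45]
  queue [13, 30] -> pop 13, enqueue [none], visited so far: [25, 6, 45, 13]
  queue [30] -> pop 30, enqueue [27], visited so far: [25, 6, 45, 13, 30]
  queue [27] -> pop 27, enqueue [none], visited so far: [25, 6, 45, 13, 30, 27]
Result: [25, 6, 45, 13, 30, 27]


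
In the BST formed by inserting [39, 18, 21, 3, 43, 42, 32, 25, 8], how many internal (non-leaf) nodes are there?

Tree built from: [39, 18, 21, 3, 43, 42, 32, 25, 8]
Tree (level-order array): [39, 18, 43, 3, 21, 42, None, None, 8, None, 32, None, None, None, None, 25]
Rule: An internal node has at least one child.
Per-node child counts:
  node 39: 2 child(ren)
  node 18: 2 child(ren)
  node 3: 1 child(ren)
  node 8: 0 child(ren)
  node 21: 1 child(ren)
  node 32: 1 child(ren)
  node 25: 0 child(ren)
  node 43: 1 child(ren)
  node 42: 0 child(ren)
Matching nodes: [39, 18, 3, 21, 32, 43]
Count of internal (non-leaf) nodes: 6


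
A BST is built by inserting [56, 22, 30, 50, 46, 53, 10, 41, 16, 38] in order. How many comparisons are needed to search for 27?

Search path for 27: 56 -> 22 -> 30
Found: False
Comparisons: 3


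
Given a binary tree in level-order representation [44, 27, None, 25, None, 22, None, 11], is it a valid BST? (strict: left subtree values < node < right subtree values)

Level-order array: [44, 27, None, 25, None, 22, None, 11]
Validate using subtree bounds (lo, hi): at each node, require lo < value < hi,
then recurse left with hi=value and right with lo=value.
Preorder trace (stopping at first violation):
  at node 44 with bounds (-inf, +inf): OK
  at node 27 with bounds (-inf, 44): OK
  at node 25 with bounds (-inf, 27): OK
  at node 22 with bounds (-inf, 25): OK
  at node 11 with bounds (-inf, 22): OK
No violation found at any node.
Result: Valid BST


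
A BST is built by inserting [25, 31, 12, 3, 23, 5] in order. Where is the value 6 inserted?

Starting tree (level order): [25, 12, 31, 3, 23, None, None, None, 5]
Insertion path: 25 -> 12 -> 3 -> 5
Result: insert 6 as right child of 5
Final tree (level order): [25, 12, 31, 3, 23, None, None, None, 5, None, None, None, 6]


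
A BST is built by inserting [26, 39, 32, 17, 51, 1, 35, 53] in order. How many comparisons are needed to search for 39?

Search path for 39: 26 -> 39
Found: True
Comparisons: 2


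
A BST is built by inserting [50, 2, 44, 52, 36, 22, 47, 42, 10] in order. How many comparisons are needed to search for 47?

Search path for 47: 50 -> 2 -> 44 -> 47
Found: True
Comparisons: 4


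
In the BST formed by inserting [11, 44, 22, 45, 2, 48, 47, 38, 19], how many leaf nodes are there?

Tree built from: [11, 44, 22, 45, 2, 48, 47, 38, 19]
Tree (level-order array): [11, 2, 44, None, None, 22, 45, 19, 38, None, 48, None, None, None, None, 47]
Rule: A leaf has 0 children.
Per-node child counts:
  node 11: 2 child(ren)
  node 2: 0 child(ren)
  node 44: 2 child(ren)
  node 22: 2 child(ren)
  node 19: 0 child(ren)
  node 38: 0 child(ren)
  node 45: 1 child(ren)
  node 48: 1 child(ren)
  node 47: 0 child(ren)
Matching nodes: [2, 19, 38, 47]
Count of leaf nodes: 4


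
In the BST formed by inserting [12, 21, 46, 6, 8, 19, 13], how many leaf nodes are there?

Tree built from: [12, 21, 46, 6, 8, 19, 13]
Tree (level-order array): [12, 6, 21, None, 8, 19, 46, None, None, 13]
Rule: A leaf has 0 children.
Per-node child counts:
  node 12: 2 child(ren)
  node 6: 1 child(ren)
  node 8: 0 child(ren)
  node 21: 2 child(ren)
  node 19: 1 child(ren)
  node 13: 0 child(ren)
  node 46: 0 child(ren)
Matching nodes: [8, 13, 46]
Count of leaf nodes: 3


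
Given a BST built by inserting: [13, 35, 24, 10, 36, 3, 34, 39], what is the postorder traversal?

Tree insertion order: [13, 35, 24, 10, 36, 3, 34, 39]
Tree (level-order array): [13, 10, 35, 3, None, 24, 36, None, None, None, 34, None, 39]
Postorder traversal: [3, 10, 34, 24, 39, 36, 35, 13]


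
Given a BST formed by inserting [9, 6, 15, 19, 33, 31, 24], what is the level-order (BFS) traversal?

Tree insertion order: [9, 6, 15, 19, 33, 31, 24]
Tree (level-order array): [9, 6, 15, None, None, None, 19, None, 33, 31, None, 24]
BFS from the root, enqueuing left then right child of each popped node:
  queue [9] -> pop 9, enqueue [6, 15], visited so far: [9]
  queue [6, 15] -> pop 6, enqueue [none], visited so far: [9, 6]
  queue [15] -> pop 15, enqueue [19], visited so far: [9, 6, 15]
  queue [19] -> pop 19, enqueue [33], visited so far: [9, 6, 15, 19]
  queue [33] -> pop 33, enqueue [31], visited so far: [9, 6, 15, 19, 33]
  queue [31] -> pop 31, enqueue [24], visited so far: [9, 6, 15, 19, 33, 31]
  queue [24] -> pop 24, enqueue [none], visited so far: [9, 6, 15, 19, 33, 31, 24]
Result: [9, 6, 15, 19, 33, 31, 24]


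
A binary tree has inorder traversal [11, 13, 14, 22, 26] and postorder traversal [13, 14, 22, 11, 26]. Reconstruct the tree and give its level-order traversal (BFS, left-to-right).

Inorder:   [11, 13, 14, 22, 26]
Postorder: [13, 14, 22, 11, 26]
Algorithm: postorder visits root last, so walk postorder right-to-left;
each value is the root of the current inorder slice — split it at that
value, recurse on the right subtree first, then the left.
Recursive splits:
  root=26; inorder splits into left=[11, 13, 14, 22], right=[]
  root=11; inorder splits into left=[], right=[13, 14, 22]
  root=22; inorder splits into left=[13, 14], right=[]
  root=14; inorder splits into left=[13], right=[]
  root=13; inorder splits into left=[], right=[]
Reconstructed level-order: [26, 11, 22, 14, 13]


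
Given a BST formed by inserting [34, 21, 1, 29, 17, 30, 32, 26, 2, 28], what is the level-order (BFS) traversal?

Tree insertion order: [34, 21, 1, 29, 17, 30, 32, 26, 2, 28]
Tree (level-order array): [34, 21, None, 1, 29, None, 17, 26, 30, 2, None, None, 28, None, 32]
BFS from the root, enqueuing left then right child of each popped node:
  queue [34] -> pop 34, enqueue [21], visited so far: [34]
  queue [21] -> pop 21, enqueue [1, 29], visited so far: [34, 21]
  queue [1, 29] -> pop 1, enqueue [17], visited so far: [34, 21, 1]
  queue [29, 17] -> pop 29, enqueue [26, 30], visited so far: [34, 21, 1, 29]
  queue [17, 26, 30] -> pop 17, enqueue [2], visited so far: [34, 21, 1, 29, 17]
  queue [26, 30, 2] -> pop 26, enqueue [28], visited so far: [34, 21, 1, 29, 17, 26]
  queue [30, 2, 28] -> pop 30, enqueue [32], visited so far: [34, 21, 1, 29, 17, 26, 30]
  queue [2, 28, 32] -> pop 2, enqueue [none], visited so far: [34, 21, 1, 29, 17, 26, 30, 2]
  queue [28, 32] -> pop 28, enqueue [none], visited so far: [34, 21, 1, 29, 17, 26, 30, 2, 28]
  queue [32] -> pop 32, enqueue [none], visited so far: [34, 21, 1, 29, 17, 26, 30, 2, 28, 32]
Result: [34, 21, 1, 29, 17, 26, 30, 2, 28, 32]


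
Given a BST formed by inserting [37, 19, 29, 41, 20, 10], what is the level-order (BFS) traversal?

Tree insertion order: [37, 19, 29, 41, 20, 10]
Tree (level-order array): [37, 19, 41, 10, 29, None, None, None, None, 20]
BFS from the root, enqueuing left then right child of each popped node:
  queue [37] -> pop 37, enqueue [19, 41], visited so far: [37]
  queue [19, 41] -> pop 19, enqueue [10, 29], visited so far: [37, 19]
  queue [41, 10, 29] -> pop 41, enqueue [none], visited so far: [37, 19, 41]
  queue [10, 29] -> pop 10, enqueue [none], visited so far: [37, 19, 41, 10]
  queue [29] -> pop 29, enqueue [20], visited so far: [37, 19, 41, 10, 29]
  queue [20] -> pop 20, enqueue [none], visited so far: [37, 19, 41, 10, 29, 20]
Result: [37, 19, 41, 10, 29, 20]


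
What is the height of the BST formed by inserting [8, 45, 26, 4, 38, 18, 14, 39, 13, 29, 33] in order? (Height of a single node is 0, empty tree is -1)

Insertion order: [8, 45, 26, 4, 38, 18, 14, 39, 13, 29, 33]
Tree (level-order array): [8, 4, 45, None, None, 26, None, 18, 38, 14, None, 29, 39, 13, None, None, 33]
Compute height bottom-up (empty subtree = -1):
  height(4) = 1 + max(-1, -1) = 0
  height(13) = 1 + max(-1, -1) = 0
  height(14) = 1 + max(0, -1) = 1
  height(18) = 1 + max(1, -1) = 2
  height(33) = 1 + max(-1, -1) = 0
  height(29) = 1 + max(-1, 0) = 1
  height(39) = 1 + max(-1, -1) = 0
  height(38) = 1 + max(1, 0) = 2
  height(26) = 1 + max(2, 2) = 3
  height(45) = 1 + max(3, -1) = 4
  height(8) = 1 + max(0, 4) = 5
Height = 5


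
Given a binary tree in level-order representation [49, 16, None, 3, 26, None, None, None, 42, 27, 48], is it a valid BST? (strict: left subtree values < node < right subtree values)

Level-order array: [49, 16, None, 3, 26, None, None, None, 42, 27, 48]
Validate using subtree bounds (lo, hi): at each node, require lo < value < hi,
then recurse left with hi=value and right with lo=value.
Preorder trace (stopping at first violation):
  at node 49 with bounds (-inf, +inf): OK
  at node 16 with bounds (-inf, 49): OK
  at node 3 with bounds (-inf, 16): OK
  at node 26 with bounds (16, 49): OK
  at node 42 with bounds (26, 49): OK
  at node 27 with bounds (26, 42): OK
  at node 48 with bounds (42, 49): OK
No violation found at any node.
Result: Valid BST


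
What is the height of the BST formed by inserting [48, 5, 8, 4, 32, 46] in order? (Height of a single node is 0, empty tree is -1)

Insertion order: [48, 5, 8, 4, 32, 46]
Tree (level-order array): [48, 5, None, 4, 8, None, None, None, 32, None, 46]
Compute height bottom-up (empty subtree = -1):
  height(4) = 1 + max(-1, -1) = 0
  height(46) = 1 + max(-1, -1) = 0
  height(32) = 1 + max(-1, 0) = 1
  height(8) = 1 + max(-1, 1) = 2
  height(5) = 1 + max(0, 2) = 3
  height(48) = 1 + max(3, -1) = 4
Height = 4


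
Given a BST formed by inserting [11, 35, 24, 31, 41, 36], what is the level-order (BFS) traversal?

Tree insertion order: [11, 35, 24, 31, 41, 36]
Tree (level-order array): [11, None, 35, 24, 41, None, 31, 36]
BFS from the root, enqueuing left then right child of each popped node:
  queue [11] -> pop 11, enqueue [35], visited so far: [11]
  queue [35] -> pop 35, enqueue [24, 41], visited so far: [11, 35]
  queue [24, 41] -> pop 24, enqueue [31], visited so far: [11, 35, 24]
  queue [41, 31] -> pop 41, enqueue [36], visited so far: [11, 35, 24, 41]
  queue [31, 36] -> pop 31, enqueue [none], visited so far: [11, 35, 24, 41, 31]
  queue [36] -> pop 36, enqueue [none], visited so far: [11, 35, 24, 41, 31, 36]
Result: [11, 35, 24, 41, 31, 36]


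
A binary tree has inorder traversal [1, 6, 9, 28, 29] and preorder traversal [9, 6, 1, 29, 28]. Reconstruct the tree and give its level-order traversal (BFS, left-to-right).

Inorder:  [1, 6, 9, 28, 29]
Preorder: [9, 6, 1, 29, 28]
Algorithm: preorder visits root first, so consume preorder in order;
for each root, split the current inorder slice at that value into
left-subtree inorder and right-subtree inorder, then recurse.
Recursive splits:
  root=9; inorder splits into left=[1, 6], right=[28, 29]
  root=6; inorder splits into left=[1], right=[]
  root=1; inorder splits into left=[], right=[]
  root=29; inorder splits into left=[28], right=[]
  root=28; inorder splits into left=[], right=[]
Reconstructed level-order: [9, 6, 29, 1, 28]


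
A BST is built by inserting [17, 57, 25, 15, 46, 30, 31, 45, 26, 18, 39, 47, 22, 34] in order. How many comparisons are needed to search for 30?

Search path for 30: 17 -> 57 -> 25 -> 46 -> 30
Found: True
Comparisons: 5


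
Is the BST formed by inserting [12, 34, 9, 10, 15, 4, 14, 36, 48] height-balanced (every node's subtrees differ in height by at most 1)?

Tree (level-order array): [12, 9, 34, 4, 10, 15, 36, None, None, None, None, 14, None, None, 48]
Definition: a tree is height-balanced if, at every node, |h(left) - h(right)| <= 1 (empty subtree has height -1).
Bottom-up per-node check:
  node 4: h_left=-1, h_right=-1, diff=0 [OK], height=0
  node 10: h_left=-1, h_right=-1, diff=0 [OK], height=0
  node 9: h_left=0, h_right=0, diff=0 [OK], height=1
  node 14: h_left=-1, h_right=-1, diff=0 [OK], height=0
  node 15: h_left=0, h_right=-1, diff=1 [OK], height=1
  node 48: h_left=-1, h_right=-1, diff=0 [OK], height=0
  node 36: h_left=-1, h_right=0, diff=1 [OK], height=1
  node 34: h_left=1, h_right=1, diff=0 [OK], height=2
  node 12: h_left=1, h_right=2, diff=1 [OK], height=3
All nodes satisfy the balance condition.
Result: Balanced


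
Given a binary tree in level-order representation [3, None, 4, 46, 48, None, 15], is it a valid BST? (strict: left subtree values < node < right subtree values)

Level-order array: [3, None, 4, 46, 48, None, 15]
Validate using subtree bounds (lo, hi): at each node, require lo < value < hi,
then recurse left with hi=value and right with lo=value.
Preorder trace (stopping at first violation):
  at node 3 with bounds (-inf, +inf): OK
  at node 4 with bounds (3, +inf): OK
  at node 46 with bounds (3, 4): VIOLATION
Node 46 violates its bound: not (3 < 46 < 4).
Result: Not a valid BST


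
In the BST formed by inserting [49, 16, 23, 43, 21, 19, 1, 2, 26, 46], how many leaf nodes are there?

Tree built from: [49, 16, 23, 43, 21, 19, 1, 2, 26, 46]
Tree (level-order array): [49, 16, None, 1, 23, None, 2, 21, 43, None, None, 19, None, 26, 46]
Rule: A leaf has 0 children.
Per-node child counts:
  node 49: 1 child(ren)
  node 16: 2 child(ren)
  node 1: 1 child(ren)
  node 2: 0 child(ren)
  node 23: 2 child(ren)
  node 21: 1 child(ren)
  node 19: 0 child(ren)
  node 43: 2 child(ren)
  node 26: 0 child(ren)
  node 46: 0 child(ren)
Matching nodes: [2, 19, 26, 46]
Count of leaf nodes: 4


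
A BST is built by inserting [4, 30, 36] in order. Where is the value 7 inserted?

Starting tree (level order): [4, None, 30, None, 36]
Insertion path: 4 -> 30
Result: insert 7 as left child of 30
Final tree (level order): [4, None, 30, 7, 36]


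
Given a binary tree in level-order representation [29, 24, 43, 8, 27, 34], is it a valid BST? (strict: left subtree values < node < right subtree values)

Level-order array: [29, 24, 43, 8, 27, 34]
Validate using subtree bounds (lo, hi): at each node, require lo < value < hi,
then recurse left with hi=value and right with lo=value.
Preorder trace (stopping at first violation):
  at node 29 with bounds (-inf, +inf): OK
  at node 24 with bounds (-inf, 29): OK
  at node 8 with bounds (-inf, 24): OK
  at node 27 with bounds (24, 29): OK
  at node 43 with bounds (29, +inf): OK
  at node 34 with bounds (29, 43): OK
No violation found at any node.
Result: Valid BST


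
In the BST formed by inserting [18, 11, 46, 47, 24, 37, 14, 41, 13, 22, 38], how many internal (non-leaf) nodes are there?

Tree built from: [18, 11, 46, 47, 24, 37, 14, 41, 13, 22, 38]
Tree (level-order array): [18, 11, 46, None, 14, 24, 47, 13, None, 22, 37, None, None, None, None, None, None, None, 41, 38]
Rule: An internal node has at least one child.
Per-node child counts:
  node 18: 2 child(ren)
  node 11: 1 child(ren)
  node 14: 1 child(ren)
  node 13: 0 child(ren)
  node 46: 2 child(ren)
  node 24: 2 child(ren)
  node 22: 0 child(ren)
  node 37: 1 child(ren)
  node 41: 1 child(ren)
  node 38: 0 child(ren)
  node 47: 0 child(ren)
Matching nodes: [18, 11, 14, 46, 24, 37, 41]
Count of internal (non-leaf) nodes: 7


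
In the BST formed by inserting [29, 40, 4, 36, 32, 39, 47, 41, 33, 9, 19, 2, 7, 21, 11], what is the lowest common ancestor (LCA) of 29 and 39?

Tree insertion order: [29, 40, 4, 36, 32, 39, 47, 41, 33, 9, 19, 2, 7, 21, 11]
Tree (level-order array): [29, 4, 40, 2, 9, 36, 47, None, None, 7, 19, 32, 39, 41, None, None, None, 11, 21, None, 33]
In a BST, the LCA of p=29, q=39 is the first node v on the
root-to-leaf path with p <= v <= q (go left if both < v, right if both > v).
Walk from root:
  at 29: 29 <= 29 <= 39, this is the LCA
LCA = 29


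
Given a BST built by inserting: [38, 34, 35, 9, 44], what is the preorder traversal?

Tree insertion order: [38, 34, 35, 9, 44]
Tree (level-order array): [38, 34, 44, 9, 35]
Preorder traversal: [38, 34, 9, 35, 44]


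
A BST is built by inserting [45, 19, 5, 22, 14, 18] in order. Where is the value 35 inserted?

Starting tree (level order): [45, 19, None, 5, 22, None, 14, None, None, None, 18]
Insertion path: 45 -> 19 -> 22
Result: insert 35 as right child of 22
Final tree (level order): [45, 19, None, 5, 22, None, 14, None, 35, None, 18]


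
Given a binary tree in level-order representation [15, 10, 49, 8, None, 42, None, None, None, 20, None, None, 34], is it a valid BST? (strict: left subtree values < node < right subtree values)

Level-order array: [15, 10, 49, 8, None, 42, None, None, None, 20, None, None, 34]
Validate using subtree bounds (lo, hi): at each node, require lo < value < hi,
then recurse left with hi=value and right with lo=value.
Preorder trace (stopping at first violation):
  at node 15 with bounds (-inf, +inf): OK
  at node 10 with bounds (-inf, 15): OK
  at node 8 with bounds (-inf, 10): OK
  at node 49 with bounds (15, +inf): OK
  at node 42 with bounds (15, 49): OK
  at node 20 with bounds (15, 42): OK
  at node 34 with bounds (20, 42): OK
No violation found at any node.
Result: Valid BST


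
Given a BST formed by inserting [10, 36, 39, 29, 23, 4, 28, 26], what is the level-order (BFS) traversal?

Tree insertion order: [10, 36, 39, 29, 23, 4, 28, 26]
Tree (level-order array): [10, 4, 36, None, None, 29, 39, 23, None, None, None, None, 28, 26]
BFS from the root, enqueuing left then right child of each popped node:
  queue [10] -> pop 10, enqueue [4, 36], visited so far: [10]
  queue [4, 36] -> pop 4, enqueue [none], visited so far: [10, 4]
  queue [36] -> pop 36, enqueue [29, 39], visited so far: [10, 4, 36]
  queue [29, 39] -> pop 29, enqueue [23], visited so far: [10, 4, 36, 29]
  queue [39, 23] -> pop 39, enqueue [none], visited so far: [10, 4, 36, 29, 39]
  queue [23] -> pop 23, enqueue [28], visited so far: [10, 4, 36, 29, 39, 23]
  queue [28] -> pop 28, enqueue [26], visited so far: [10, 4, 36, 29, 39, 23, 28]
  queue [26] -> pop 26, enqueue [none], visited so far: [10, 4, 36, 29, 39, 23, 28, 26]
Result: [10, 4, 36, 29, 39, 23, 28, 26]


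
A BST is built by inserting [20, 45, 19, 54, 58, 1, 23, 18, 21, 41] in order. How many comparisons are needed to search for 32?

Search path for 32: 20 -> 45 -> 23 -> 41
Found: False
Comparisons: 4


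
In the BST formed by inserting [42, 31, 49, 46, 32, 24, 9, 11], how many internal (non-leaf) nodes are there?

Tree built from: [42, 31, 49, 46, 32, 24, 9, 11]
Tree (level-order array): [42, 31, 49, 24, 32, 46, None, 9, None, None, None, None, None, None, 11]
Rule: An internal node has at least one child.
Per-node child counts:
  node 42: 2 child(ren)
  node 31: 2 child(ren)
  node 24: 1 child(ren)
  node 9: 1 child(ren)
  node 11: 0 child(ren)
  node 32: 0 child(ren)
  node 49: 1 child(ren)
  node 46: 0 child(ren)
Matching nodes: [42, 31, 24, 9, 49]
Count of internal (non-leaf) nodes: 5


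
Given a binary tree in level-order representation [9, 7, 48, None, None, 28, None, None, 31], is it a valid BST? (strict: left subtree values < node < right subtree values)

Level-order array: [9, 7, 48, None, None, 28, None, None, 31]
Validate using subtree bounds (lo, hi): at each node, require lo < value < hi,
then recurse left with hi=value and right with lo=value.
Preorder trace (stopping at first violation):
  at node 9 with bounds (-inf, +inf): OK
  at node 7 with bounds (-inf, 9): OK
  at node 48 with bounds (9, +inf): OK
  at node 28 with bounds (9, 48): OK
  at node 31 with bounds (28, 48): OK
No violation found at any node.
Result: Valid BST


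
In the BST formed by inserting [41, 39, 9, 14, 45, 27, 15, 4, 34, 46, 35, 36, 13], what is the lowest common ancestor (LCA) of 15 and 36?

Tree insertion order: [41, 39, 9, 14, 45, 27, 15, 4, 34, 46, 35, 36, 13]
Tree (level-order array): [41, 39, 45, 9, None, None, 46, 4, 14, None, None, None, None, 13, 27, None, None, 15, 34, None, None, None, 35, None, 36]
In a BST, the LCA of p=15, q=36 is the first node v on the
root-to-leaf path with p <= v <= q (go left if both < v, right if both > v).
Walk from root:
  at 41: both 15 and 36 < 41, go left
  at 39: both 15 and 36 < 39, go left
  at 9: both 15 and 36 > 9, go right
  at 14: both 15 and 36 > 14, go right
  at 27: 15 <= 27 <= 36, this is the LCA
LCA = 27


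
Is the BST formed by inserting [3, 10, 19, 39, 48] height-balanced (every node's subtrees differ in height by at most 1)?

Tree (level-order array): [3, None, 10, None, 19, None, 39, None, 48]
Definition: a tree is height-balanced if, at every node, |h(left) - h(right)| <= 1 (empty subtree has height -1).
Bottom-up per-node check:
  node 48: h_left=-1, h_right=-1, diff=0 [OK], height=0
  node 39: h_left=-1, h_right=0, diff=1 [OK], height=1
  node 19: h_left=-1, h_right=1, diff=2 [FAIL (|-1-1|=2 > 1)], height=2
  node 10: h_left=-1, h_right=2, diff=3 [FAIL (|-1-2|=3 > 1)], height=3
  node 3: h_left=-1, h_right=3, diff=4 [FAIL (|-1-3|=4 > 1)], height=4
Node 19 violates the condition: |-1 - 1| = 2 > 1.
Result: Not balanced


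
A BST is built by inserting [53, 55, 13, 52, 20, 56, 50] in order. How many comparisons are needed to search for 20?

Search path for 20: 53 -> 13 -> 52 -> 20
Found: True
Comparisons: 4


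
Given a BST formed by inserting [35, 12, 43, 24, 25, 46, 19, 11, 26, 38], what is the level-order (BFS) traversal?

Tree insertion order: [35, 12, 43, 24, 25, 46, 19, 11, 26, 38]
Tree (level-order array): [35, 12, 43, 11, 24, 38, 46, None, None, 19, 25, None, None, None, None, None, None, None, 26]
BFS from the root, enqueuing left then right child of each popped node:
  queue [35] -> pop 35, enqueue [12, 43], visited so far: [35]
  queue [12, 43] -> pop 12, enqueue [11, 24], visited so far: [35, 12]
  queue [43, 11, 24] -> pop 43, enqueue [38, 46], visited so far: [35, 12, 43]
  queue [11, 24, 38, 46] -> pop 11, enqueue [none], visited so far: [35, 12, 43, 11]
  queue [24, 38, 46] -> pop 24, enqueue [19, 25], visited so far: [35, 12, 43, 11, 24]
  queue [38, 46, 19, 25] -> pop 38, enqueue [none], visited so far: [35, 12, 43, 11, 24, 38]
  queue [46, 19, 25] -> pop 46, enqueue [none], visited so far: [35, 12, 43, 11, 24, 38, 46]
  queue [19, 25] -> pop 19, enqueue [none], visited so far: [35, 12, 43, 11, 24, 38, 46, 19]
  queue [25] -> pop 25, enqueue [26], visited so far: [35, 12, 43, 11, 24, 38, 46, 19, 25]
  queue [26] -> pop 26, enqueue [none], visited so far: [35, 12, 43, 11, 24, 38, 46, 19, 25, 26]
Result: [35, 12, 43, 11, 24, 38, 46, 19, 25, 26]


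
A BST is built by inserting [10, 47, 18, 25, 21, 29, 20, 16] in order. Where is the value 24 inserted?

Starting tree (level order): [10, None, 47, 18, None, 16, 25, None, None, 21, 29, 20]
Insertion path: 10 -> 47 -> 18 -> 25 -> 21
Result: insert 24 as right child of 21
Final tree (level order): [10, None, 47, 18, None, 16, 25, None, None, 21, 29, 20, 24]


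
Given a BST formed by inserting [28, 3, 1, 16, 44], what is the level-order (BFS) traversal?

Tree insertion order: [28, 3, 1, 16, 44]
Tree (level-order array): [28, 3, 44, 1, 16]
BFS from the root, enqueuing left then right child of each popped node:
  queue [28] -> pop 28, enqueue [3, 44], visited so far: [28]
  queue [3, 44] -> pop 3, enqueue [1, 16], visited so far: [28, 3]
  queue [44, 1, 16] -> pop 44, enqueue [none], visited so far: [28, 3, 44]
  queue [1, 16] -> pop 1, enqueue [none], visited so far: [28, 3, 44, 1]
  queue [16] -> pop 16, enqueue [none], visited so far: [28, 3, 44, 1, 16]
Result: [28, 3, 44, 1, 16]


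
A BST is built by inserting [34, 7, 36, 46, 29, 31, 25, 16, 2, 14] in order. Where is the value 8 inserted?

Starting tree (level order): [34, 7, 36, 2, 29, None, 46, None, None, 25, 31, None, None, 16, None, None, None, 14]
Insertion path: 34 -> 7 -> 29 -> 25 -> 16 -> 14
Result: insert 8 as left child of 14
Final tree (level order): [34, 7, 36, 2, 29, None, 46, None, None, 25, 31, None, None, 16, None, None, None, 14, None, 8]


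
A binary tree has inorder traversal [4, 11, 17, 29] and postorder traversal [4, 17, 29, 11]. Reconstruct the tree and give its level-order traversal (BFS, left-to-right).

Inorder:   [4, 11, 17, 29]
Postorder: [4, 17, 29, 11]
Algorithm: postorder visits root last, so walk postorder right-to-left;
each value is the root of the current inorder slice — split it at that
value, recurse on the right subtree first, then the left.
Recursive splits:
  root=11; inorder splits into left=[4], right=[17, 29]
  root=29; inorder splits into left=[17], right=[]
  root=17; inorder splits into left=[], right=[]
  root=4; inorder splits into left=[], right=[]
Reconstructed level-order: [11, 4, 29, 17]


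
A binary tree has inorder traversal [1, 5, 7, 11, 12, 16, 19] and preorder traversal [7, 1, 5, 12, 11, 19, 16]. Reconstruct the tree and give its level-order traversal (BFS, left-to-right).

Inorder:  [1, 5, 7, 11, 12, 16, 19]
Preorder: [7, 1, 5, 12, 11, 19, 16]
Algorithm: preorder visits root first, so consume preorder in order;
for each root, split the current inorder slice at that value into
left-subtree inorder and right-subtree inorder, then recurse.
Recursive splits:
  root=7; inorder splits into left=[1, 5], right=[11, 12, 16, 19]
  root=1; inorder splits into left=[], right=[5]
  root=5; inorder splits into left=[], right=[]
  root=12; inorder splits into left=[11], right=[16, 19]
  root=11; inorder splits into left=[], right=[]
  root=19; inorder splits into left=[16], right=[]
  root=16; inorder splits into left=[], right=[]
Reconstructed level-order: [7, 1, 12, 5, 11, 19, 16]
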